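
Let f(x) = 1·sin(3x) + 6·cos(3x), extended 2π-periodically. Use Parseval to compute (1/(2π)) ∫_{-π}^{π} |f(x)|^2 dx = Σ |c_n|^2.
Σ |c_n|^2 = 37/2

Expand |f|^2 and use orthogonality of {sin(nx), cos(mx)} on [-π, π]:
  ∫_{-π}^{π} sin(nx)^2 dx = π, ∫ cos(mx)^2 dx = π, and cross terms integrate to 0.
So ∫_{-π}^{π} f(x)^2 dx = 1^2 · π + 6^2 · π = (1 + 36)π.
Divide by 2π: (1 + 36)/2 = 37/2.
By Parseval, this equals Σ |c_n|^2.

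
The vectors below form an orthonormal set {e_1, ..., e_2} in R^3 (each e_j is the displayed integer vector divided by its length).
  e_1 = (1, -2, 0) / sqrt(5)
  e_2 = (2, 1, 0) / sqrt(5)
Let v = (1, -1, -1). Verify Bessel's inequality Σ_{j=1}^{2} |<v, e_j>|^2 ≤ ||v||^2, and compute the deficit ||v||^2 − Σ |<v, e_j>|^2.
Σ |<v, e_j>|^2 = 2; ||v||^2 = 3; deficit = 1

Write each e_j = u_j / sqrt(<u_j, u_j>) where u_j is the displayed integer vector. Then <v, e_j> = <v, u_j> / sqrt(<u_j, u_j>), so |<v, e_j>|^2 = <v, u_j>^2 / <u_j, u_j>.
Coefficients: <v, e_1> = 3/sqrt(5), <v, e_2> = 1/sqrt(5).
Square and sum: Σ |<v, e_j>|^2 = 2.
Compute ||v||^2 = v·v = 3.
Deficit = 3 − 2 = 1 ≥ 0, confirming Bessel's inequality. (The deficit equals ||v − Σ <v,e_j> e_j||^2, the squared distance from v to span{e_j}.)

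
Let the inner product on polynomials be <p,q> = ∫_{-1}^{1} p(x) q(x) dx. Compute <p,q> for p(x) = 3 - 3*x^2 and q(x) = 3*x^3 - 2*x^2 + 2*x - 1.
<p,q> = -28/5

Expand the product: p(x)·q(x) = -9*x^5 + 6*x^4 + 3*x^3 - 3*x^2 + 6*x - 3.
∫_{-1}^{1} of each monomial x^k gives [2/(k+1) if k even, 0 if k odd]. Integrating term-by-term (or equivalently evaluating the antiderivative F(x) = -3*x^6/2 + 6*x^5/5 + 3*x^4/4 - x^3 + 3*x^2 - 3*x at the endpoints):
  F(1) − F(−1) = -11/20 − (101/20) = -28/5.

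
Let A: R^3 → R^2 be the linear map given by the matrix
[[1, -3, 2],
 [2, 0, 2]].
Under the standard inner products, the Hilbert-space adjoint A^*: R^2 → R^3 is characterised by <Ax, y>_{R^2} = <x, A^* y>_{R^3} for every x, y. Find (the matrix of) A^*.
A^* = A^T =
[[1, 2],
 [-3, 0],
 [2, 2]]

For real matrices with standard dot products, the defining identity <Ax, y> = <x, A^* y> gives (Ax)^T y = x^T (A^*) y, i.e. x^T A^T y = x^T (A^*) y. Since this holds for all x, y, we must have A^* = A^T. Therefore
A^* =
[[1, 2],
 [-3, 0],
 [2, 2]].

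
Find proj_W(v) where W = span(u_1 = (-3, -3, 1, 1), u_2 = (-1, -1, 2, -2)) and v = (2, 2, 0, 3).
proj_W(v) = (59/41, 59/41, -161/82, 131/82)

Set up U = [u_1 | ... | u_2] ∈ R^(4×2). The projector onto W = col(U) is P = U (U^T U)^(-1) U^T.
Compute U^T U =
  [20, 6]
  [6, 10],
and U^T v = (-9, -10).
Solve U^T U · c = U^T v for the coefficients: c = (-15/82, -73/82). The projection is proj_W(v) = U c.
Check: (v - proj_W(v)) · u_1 = 0  (should be 0).
Check: (v - proj_W(v)) · u_2 = 0  (should be 0).
Result: proj_W(v) = (59/41, 59/41, -161/82, 131/82).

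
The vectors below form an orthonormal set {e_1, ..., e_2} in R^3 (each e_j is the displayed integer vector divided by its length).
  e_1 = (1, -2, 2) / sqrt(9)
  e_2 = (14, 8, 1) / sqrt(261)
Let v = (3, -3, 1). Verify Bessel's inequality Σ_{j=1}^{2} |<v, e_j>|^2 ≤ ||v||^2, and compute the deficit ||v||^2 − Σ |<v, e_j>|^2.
Σ |<v, e_j>|^2 = 430/29; ||v||^2 = 19; deficit = 121/29

Write each e_j = u_j / sqrt(<u_j, u_j>) where u_j is the displayed integer vector. Then <v, e_j> = <v, u_j> / sqrt(<u_j, u_j>), so |<v, e_j>|^2 = <v, u_j>^2 / <u_j, u_j>.
Coefficients: <v, e_1> = 11/sqrt(9), <v, e_2> = 19/sqrt(261).
Square and sum: Σ |<v, e_j>|^2 = 430/29.
Compute ||v||^2 = v·v = 19.
Deficit = 19 − 430/29 = 121/29 ≥ 0, confirming Bessel's inequality. (The deficit equals ||v − Σ <v,e_j> e_j||^2, the squared distance from v to span{e_j}.)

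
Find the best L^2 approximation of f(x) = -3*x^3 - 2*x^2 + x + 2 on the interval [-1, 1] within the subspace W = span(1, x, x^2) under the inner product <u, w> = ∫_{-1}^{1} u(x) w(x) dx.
g(x) = -2*x^2 - 4*x/5 + 2

The best approximation g ∈ W is the orthogonal projection of f onto W. Writing g = a_0 + a_1 x + a_2 x^2, the coefficients solve the normal equations G · a = b where
  G_{ij} = <φ_i, φ_j> and b_i = <f, φ_i>, with φ_0 = 1, φ_1 = x, φ_2 = x^2.
G =
  [2, 0, 2/3]
  [0, 2/3, 0]
  [2/3, 0, 2/5],
b = (8/3, -8/15, 8/15).
Solving gives a_0 = 2, a_1 = -4/5, a_2 = -2, so
  g(x) = -2*x^2 - 4*x/5 + 2.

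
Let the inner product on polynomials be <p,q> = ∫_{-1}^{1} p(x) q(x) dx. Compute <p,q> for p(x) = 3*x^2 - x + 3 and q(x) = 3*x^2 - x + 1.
<p,q> = 274/15

Expand the product: p(x)·q(x) = 9*x^4 - 6*x^3 + 13*x^2 - 4*x + 3.
∫_{-1}^{1} of each monomial x^k gives [2/(k+1) if k even, 0 if k odd]. Integrating term-by-term (or equivalently evaluating the antiderivative F(x) = 9*x^5/5 - 3*x^4/2 + 13*x^3/3 - 2*x^2 + 3*x at the endpoints):
  F(1) − F(−1) = 169/30 − (-379/30) = 274/15.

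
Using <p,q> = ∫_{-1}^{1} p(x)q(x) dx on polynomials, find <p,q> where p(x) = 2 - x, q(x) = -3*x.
<p,q> = 2

Expand the product: p(x)·q(x) = 3*x^2 - 6*x.
∫_{-1}^{1} of each monomial x^k gives [2/(k+1) if k even, 0 if k odd]. Integrating term-by-term (or equivalently evaluating the antiderivative F(x) = x^3 - 3*x^2 at the endpoints):
  F(1) − F(−1) = -2 − (-4) = 2.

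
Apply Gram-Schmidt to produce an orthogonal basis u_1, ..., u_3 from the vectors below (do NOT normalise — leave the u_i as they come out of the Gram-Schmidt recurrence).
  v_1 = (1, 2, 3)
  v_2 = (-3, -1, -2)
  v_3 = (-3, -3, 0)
Orthogonal basis:
  u_1 = (1, 2, 3)
  u_2 = (-31/14, 4/7, 5/14)
  u_3 = (-8/25, -56/25, 8/5)

Apply the Gram-Schmidt recurrence
  u_1 = v_1
  u_i = v_i − Σ_{j<i} ((v_i · u_j) / (u_j · u_j)) · u_j.

Step by step this gives:
  u_1 = (1, 2, 3)
  u_2 = (-31/14, 4/7, 5/14)
  u_3 = (-8/25, -56/25, 8/5)

Orthogonality check:
  u_2 · u_1 = 0 (should be 0)
  u_3 · u_1 = 0 (should be 0)
  u_3 · u_2 = 0 (should be 0)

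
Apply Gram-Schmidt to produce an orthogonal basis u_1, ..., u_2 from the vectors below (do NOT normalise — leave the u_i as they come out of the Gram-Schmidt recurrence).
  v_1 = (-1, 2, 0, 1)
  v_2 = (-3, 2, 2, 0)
Orthogonal basis:
  u_1 = (-1, 2, 0, 1)
  u_2 = (-11/6, -1/3, 2, -7/6)

Apply the Gram-Schmidt recurrence
  u_1 = v_1
  u_i = v_i − Σ_{j<i} ((v_i · u_j) / (u_j · u_j)) · u_j.

Step by step this gives:
  u_1 = (-1, 2, 0, 1)
  u_2 = (-11/6, -1/3, 2, -7/6)

Orthogonality check:
  u_2 · u_1 = 0 (should be 0)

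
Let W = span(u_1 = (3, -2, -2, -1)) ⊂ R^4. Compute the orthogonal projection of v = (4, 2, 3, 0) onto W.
proj_W(v) = (1/3, -2/9, -2/9, -1/9)

Set up U = [u_1 | ... | u_1] ∈ R^(4×1). The projector onto W = col(U) is P = U (U^T U)^(-1) U^T.
Compute U^T U =
  [18],
and U^T v = (2).
Solve U^T U · c = U^T v for the coefficients: c = (1/9). The projection is proj_W(v) = U c.
Check: (v - proj_W(v)) · u_1 = 0  (should be 0).
Result: proj_W(v) = (1/3, -2/9, -2/9, -1/9).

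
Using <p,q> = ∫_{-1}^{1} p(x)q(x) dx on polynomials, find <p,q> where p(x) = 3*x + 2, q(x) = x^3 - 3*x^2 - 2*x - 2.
<p,q> = -74/5

Expand the product: p(x)·q(x) = 3*x^4 - 7*x^3 - 12*x^2 - 10*x - 4.
∫_{-1}^{1} of each monomial x^k gives [2/(k+1) if k even, 0 if k odd]. Integrating term-by-term (or equivalently evaluating the antiderivative F(x) = 3*x^5/5 - 7*x^4/4 - 4*x^3 - 5*x^2 - 4*x at the endpoints):
  F(1) − F(−1) = -283/20 − (13/20) = -74/5.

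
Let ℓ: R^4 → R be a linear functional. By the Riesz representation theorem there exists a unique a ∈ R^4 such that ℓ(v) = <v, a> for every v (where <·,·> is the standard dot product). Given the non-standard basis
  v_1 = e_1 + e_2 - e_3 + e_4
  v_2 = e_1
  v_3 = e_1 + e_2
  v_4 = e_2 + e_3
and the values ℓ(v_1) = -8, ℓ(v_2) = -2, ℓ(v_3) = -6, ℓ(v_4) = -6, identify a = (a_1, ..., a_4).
a = (-2, -4, -2, -4)

Write a = (a_1, ..., a_4) in the standard basis. For each basis vector v_i, ℓ(v_i) = <v_i, a> is a linear equation in the a_j's. Collect the n equations into a matrix system V a = ℓ, where row i of V is v_i (expressed in the standard basis). Since V is invertible (lower-triangular with 1s on the diagonal, up to permutation), solve by back-substitution:
  V =
[[1, 1, -1, 1],
 [1, 0, 0, 0],
 [1, 1, 0, 0],
 [0, 1, 1, 0]]
  V a = (-8, -2, -6, -6)
Solving gives a = (-2, -4, -2, -4).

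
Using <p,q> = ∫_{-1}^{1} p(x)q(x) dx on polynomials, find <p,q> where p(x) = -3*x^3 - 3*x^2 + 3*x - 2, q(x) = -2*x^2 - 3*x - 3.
<p,q> = 62/3

Expand the product: p(x)·q(x) = 6*x^5 + 15*x^4 + 12*x^3 + 4*x^2 - 3*x + 6.
∫_{-1}^{1} of each monomial x^k gives [2/(k+1) if k even, 0 if k odd]. Integrating term-by-term (or equivalently evaluating the antiderivative F(x) = x^6 + 3*x^5 + 3*x^4 + 4*x^3/3 - 3*x^2/2 + 6*x at the endpoints):
  F(1) − F(−1) = 77/6 − (-47/6) = 62/3.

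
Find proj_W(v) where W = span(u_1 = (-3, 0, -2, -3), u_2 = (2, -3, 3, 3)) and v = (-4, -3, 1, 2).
proj_W(v) = (-394/241, -912/241, 244/241, -90/241)

Set up U = [u_1 | ... | u_2] ∈ R^(4×2). The projector onto W = col(U) is P = U (U^T U)^(-1) U^T.
Compute U^T U =
  [22, -21]
  [-21, 31],
and U^T v = (4, 10).
Solve U^T U · c = U^T v for the coefficients: c = (334/241, 304/241). The projection is proj_W(v) = U c.
Check: (v - proj_W(v)) · u_1 = 0  (should be 0).
Check: (v - proj_W(v)) · u_2 = 0  (should be 0).
Result: proj_W(v) = (-394/241, -912/241, 244/241, -90/241).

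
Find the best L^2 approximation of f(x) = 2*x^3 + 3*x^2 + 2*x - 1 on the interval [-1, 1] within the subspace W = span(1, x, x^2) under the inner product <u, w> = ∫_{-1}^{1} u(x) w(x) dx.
g(x) = 3*x^2 + 16*x/5 - 1

The best approximation g ∈ W is the orthogonal projection of f onto W. Writing g = a_0 + a_1 x + a_2 x^2, the coefficients solve the normal equations G · a = b where
  G_{ij} = <φ_i, φ_j> and b_i = <f, φ_i>, with φ_0 = 1, φ_1 = x, φ_2 = x^2.
G =
  [2, 0, 2/3]
  [0, 2/3, 0]
  [2/3, 0, 2/5],
b = (0, 32/15, 8/15).
Solving gives a_0 = -1, a_1 = 16/5, a_2 = 3, so
  g(x) = 3*x^2 + 16*x/5 - 1.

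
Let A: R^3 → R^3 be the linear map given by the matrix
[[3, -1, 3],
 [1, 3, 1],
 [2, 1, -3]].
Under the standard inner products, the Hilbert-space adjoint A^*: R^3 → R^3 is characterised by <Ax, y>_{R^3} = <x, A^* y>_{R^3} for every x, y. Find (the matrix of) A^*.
A^* = A^T =
[[3, 1, 2],
 [-1, 3, 1],
 [3, 1, -3]]

For real matrices with standard dot products, the defining identity <Ax, y> = <x, A^* y> gives (Ax)^T y = x^T (A^*) y, i.e. x^T A^T y = x^T (A^*) y. Since this holds for all x, y, we must have A^* = A^T. Therefore
A^* =
[[3, 1, 2],
 [-1, 3, 1],
 [3, 1, -3]].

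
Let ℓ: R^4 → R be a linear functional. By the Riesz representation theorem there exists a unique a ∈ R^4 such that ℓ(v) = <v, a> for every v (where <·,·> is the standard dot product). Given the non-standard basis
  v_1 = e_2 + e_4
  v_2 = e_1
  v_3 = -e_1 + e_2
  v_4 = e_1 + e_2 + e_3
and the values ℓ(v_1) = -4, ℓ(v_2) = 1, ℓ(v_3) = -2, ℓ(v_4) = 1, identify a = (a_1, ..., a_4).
a = (1, -1, 1, -3)

Write a = (a_1, ..., a_4) in the standard basis. For each basis vector v_i, ℓ(v_i) = <v_i, a> is a linear equation in the a_j's. Collect the n equations into a matrix system V a = ℓ, where row i of V is v_i (expressed in the standard basis). Since V is invertible (lower-triangular with 1s on the diagonal, up to permutation), solve by back-substitution:
  V =
[[0, 1, 0, 1],
 [1, 0, 0, 0],
 [-1, 1, 0, 0],
 [1, 1, 1, 0]]
  V a = (-4, 1, -2, 1)
Solving gives a = (1, -1, 1, -3).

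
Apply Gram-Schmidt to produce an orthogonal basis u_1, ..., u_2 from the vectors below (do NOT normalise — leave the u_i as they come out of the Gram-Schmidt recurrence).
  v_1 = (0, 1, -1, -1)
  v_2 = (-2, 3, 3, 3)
Orthogonal basis:
  u_1 = (0, 1, -1, -1)
  u_2 = (-2, 4, 2, 2)

Apply the Gram-Schmidt recurrence
  u_1 = v_1
  u_i = v_i − Σ_{j<i} ((v_i · u_j) / (u_j · u_j)) · u_j.

Step by step this gives:
  u_1 = (0, 1, -1, -1)
  u_2 = (-2, 4, 2, 2)

Orthogonality check:
  u_2 · u_1 = 0 (should be 0)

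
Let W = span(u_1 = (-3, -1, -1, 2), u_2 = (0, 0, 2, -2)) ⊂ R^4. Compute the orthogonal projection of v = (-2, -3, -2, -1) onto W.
proj_W(v) = (-15/7, -5/7, -1/7, 6/7)

Set up U = [u_1 | ... | u_2] ∈ R^(4×2). The projector onto W = col(U) is P = U (U^T U)^(-1) U^T.
Compute U^T U =
  [15, -6]
  [-6, 8],
and U^T v = (9, -2).
Solve U^T U · c = U^T v for the coefficients: c = (5/7, 2/7). The projection is proj_W(v) = U c.
Check: (v - proj_W(v)) · u_1 = 0  (should be 0).
Check: (v - proj_W(v)) · u_2 = 0  (should be 0).
Result: proj_W(v) = (-15/7, -5/7, -1/7, 6/7).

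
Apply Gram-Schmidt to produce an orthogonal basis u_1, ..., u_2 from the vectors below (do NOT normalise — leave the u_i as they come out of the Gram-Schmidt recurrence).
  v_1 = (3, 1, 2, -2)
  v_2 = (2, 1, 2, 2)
Orthogonal basis:
  u_1 = (3, 1, 2, -2)
  u_2 = (5/6, 11/18, 11/9, 25/9)

Apply the Gram-Schmidt recurrence
  u_1 = v_1
  u_i = v_i − Σ_{j<i} ((v_i · u_j) / (u_j · u_j)) · u_j.

Step by step this gives:
  u_1 = (3, 1, 2, -2)
  u_2 = (5/6, 11/18, 11/9, 25/9)

Orthogonality check:
  u_2 · u_1 = 0 (should be 0)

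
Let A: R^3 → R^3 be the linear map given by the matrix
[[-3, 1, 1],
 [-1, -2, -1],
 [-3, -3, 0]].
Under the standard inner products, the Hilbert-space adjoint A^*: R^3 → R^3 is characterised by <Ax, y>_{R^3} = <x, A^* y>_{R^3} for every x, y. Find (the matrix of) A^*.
A^* = A^T =
[[-3, -1, -3],
 [1, -2, -3],
 [1, -1, 0]]

For real matrices with standard dot products, the defining identity <Ax, y> = <x, A^* y> gives (Ax)^T y = x^T (A^*) y, i.e. x^T A^T y = x^T (A^*) y. Since this holds for all x, y, we must have A^* = A^T. Therefore
A^* =
[[-3, -1, -3],
 [1, -2, -3],
 [1, -1, 0]].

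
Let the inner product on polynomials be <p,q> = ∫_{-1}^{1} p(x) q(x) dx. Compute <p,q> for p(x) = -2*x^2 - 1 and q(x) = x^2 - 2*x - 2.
<p,q> = 26/5

Expand the product: p(x)·q(x) = -2*x^4 + 4*x^3 + 3*x^2 + 2*x + 2.
∫_{-1}^{1} of each monomial x^k gives [2/(k+1) if k even, 0 if k odd]. Integrating term-by-term (or equivalently evaluating the antiderivative F(x) = -2*x^5/5 + x^4 + x^3 + x^2 + 2*x at the endpoints):
  F(1) − F(−1) = 23/5 − (-3/5) = 26/5.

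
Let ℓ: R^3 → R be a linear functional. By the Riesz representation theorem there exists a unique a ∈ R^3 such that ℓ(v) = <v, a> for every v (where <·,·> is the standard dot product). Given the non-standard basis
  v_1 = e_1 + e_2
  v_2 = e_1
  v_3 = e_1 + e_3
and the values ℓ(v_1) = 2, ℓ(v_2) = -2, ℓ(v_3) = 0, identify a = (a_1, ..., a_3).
a = (-2, 4, 2)

Write a = (a_1, ..., a_3) in the standard basis. For each basis vector v_i, ℓ(v_i) = <v_i, a> is a linear equation in the a_j's. Collect the n equations into a matrix system V a = ℓ, where row i of V is v_i (expressed in the standard basis). Since V is invertible (lower-triangular with 1s on the diagonal, up to permutation), solve by back-substitution:
  V =
[[1, 1, 0],
 [1, 0, 0],
 [1, 0, 1]]
  V a = (2, -2, 0)
Solving gives a = (-2, 4, 2).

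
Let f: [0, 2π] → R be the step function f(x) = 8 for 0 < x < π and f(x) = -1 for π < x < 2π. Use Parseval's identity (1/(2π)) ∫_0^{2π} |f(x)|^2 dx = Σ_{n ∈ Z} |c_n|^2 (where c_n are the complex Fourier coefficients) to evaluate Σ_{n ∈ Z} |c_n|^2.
Σ |c_n|^2 = 65/2

Parseval equates the L^2 energy of f (normalised by 1/(2π)) with the ℓ^2 sum of its Fourier coefficients: (1/(2π)) ∫_0^{2π} |f|^2 = Σ |c_n|^2.
Compute the left side: (1/(2π)) [∫_0^π 8^2 dx + ∫_π^{2π} (-1)^2 dx] = (1/(2π)) · (64π + 1π) = (64 + 1)/2 = 65/2.
So Σ_{n ∈ Z} |c_n|^2 = 65/2.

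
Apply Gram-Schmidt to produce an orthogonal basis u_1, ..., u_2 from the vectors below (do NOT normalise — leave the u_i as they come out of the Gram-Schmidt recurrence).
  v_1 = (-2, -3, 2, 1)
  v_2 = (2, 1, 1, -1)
Orthogonal basis:
  u_1 = (-2, -3, 2, 1)
  u_2 = (4/3, 0, 5/3, -2/3)

Apply the Gram-Schmidt recurrence
  u_1 = v_1
  u_i = v_i − Σ_{j<i} ((v_i · u_j) / (u_j · u_j)) · u_j.

Step by step this gives:
  u_1 = (-2, -3, 2, 1)
  u_2 = (4/3, 0, 5/3, -2/3)

Orthogonality check:
  u_2 · u_1 = 0 (should be 0)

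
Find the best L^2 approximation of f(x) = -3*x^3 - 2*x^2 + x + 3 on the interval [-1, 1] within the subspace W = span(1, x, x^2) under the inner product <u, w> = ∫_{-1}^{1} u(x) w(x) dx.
g(x) = -2*x^2 - 4*x/5 + 3

The best approximation g ∈ W is the orthogonal projection of f onto W. Writing g = a_0 + a_1 x + a_2 x^2, the coefficients solve the normal equations G · a = b where
  G_{ij} = <φ_i, φ_j> and b_i = <f, φ_i>, with φ_0 = 1, φ_1 = x, φ_2 = x^2.
G =
  [2, 0, 2/3]
  [0, 2/3, 0]
  [2/3, 0, 2/5],
b = (14/3, -8/15, 6/5).
Solving gives a_0 = 3, a_1 = -4/5, a_2 = -2, so
  g(x) = -2*x^2 - 4*x/5 + 3.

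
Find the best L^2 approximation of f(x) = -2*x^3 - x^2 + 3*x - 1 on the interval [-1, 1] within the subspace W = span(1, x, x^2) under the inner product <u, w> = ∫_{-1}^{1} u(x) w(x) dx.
g(x) = -x^2 + 9*x/5 - 1

The best approximation g ∈ W is the orthogonal projection of f onto W. Writing g = a_0 + a_1 x + a_2 x^2, the coefficients solve the normal equations G · a = b where
  G_{ij} = <φ_i, φ_j> and b_i = <f, φ_i>, with φ_0 = 1, φ_1 = x, φ_2 = x^2.
G =
  [2, 0, 2/3]
  [0, 2/3, 0]
  [2/3, 0, 2/5],
b = (-8/3, 6/5, -16/15).
Solving gives a_0 = -1, a_1 = 9/5, a_2 = -1, so
  g(x) = -x^2 + 9*x/5 - 1.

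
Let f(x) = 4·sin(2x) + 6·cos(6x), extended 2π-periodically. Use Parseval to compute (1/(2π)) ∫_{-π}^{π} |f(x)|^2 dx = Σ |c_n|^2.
Σ |c_n|^2 = 26

Expand |f|^2 and use orthogonality of {sin(nx), cos(mx)} on [-π, π]:
  ∫_{-π}^{π} sin(nx)^2 dx = π, ∫ cos(mx)^2 dx = π, and cross terms integrate to 0.
So ∫_{-π}^{π} f(x)^2 dx = 4^2 · π + 6^2 · π = (16 + 36)π.
Divide by 2π: (16 + 36)/2 = 26.
By Parseval, this equals Σ |c_n|^2.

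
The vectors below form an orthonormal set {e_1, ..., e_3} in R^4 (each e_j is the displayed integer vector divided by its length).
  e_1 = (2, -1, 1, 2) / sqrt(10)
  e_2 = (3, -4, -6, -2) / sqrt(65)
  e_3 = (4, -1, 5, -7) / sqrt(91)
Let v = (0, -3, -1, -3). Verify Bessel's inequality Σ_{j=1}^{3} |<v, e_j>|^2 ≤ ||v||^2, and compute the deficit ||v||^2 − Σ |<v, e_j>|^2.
Σ |<v, e_j>|^2 = 101/7; ||v||^2 = 19; deficit = 32/7

Write each e_j = u_j / sqrt(<u_j, u_j>) where u_j is the displayed integer vector. Then <v, e_j> = <v, u_j> / sqrt(<u_j, u_j>), so |<v, e_j>|^2 = <v, u_j>^2 / <u_j, u_j>.
Coefficients: <v, e_1> = -4/sqrt(10), <v, e_2> = 24/sqrt(65), <v, e_3> = 19/sqrt(91).
Square and sum: Σ |<v, e_j>|^2 = 101/7.
Compute ||v||^2 = v·v = 19.
Deficit = 19 − 101/7 = 32/7 ≥ 0, confirming Bessel's inequality. (The deficit equals ||v − Σ <v,e_j> e_j||^2, the squared distance from v to span{e_j}.)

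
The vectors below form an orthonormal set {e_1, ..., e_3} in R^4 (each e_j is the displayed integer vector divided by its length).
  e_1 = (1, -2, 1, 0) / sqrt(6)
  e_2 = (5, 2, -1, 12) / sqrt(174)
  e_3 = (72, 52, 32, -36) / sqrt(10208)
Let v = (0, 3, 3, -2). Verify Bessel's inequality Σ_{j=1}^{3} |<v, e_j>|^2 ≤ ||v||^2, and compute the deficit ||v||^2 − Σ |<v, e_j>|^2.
Σ |<v, e_j>|^2 = 315/22; ||v||^2 = 22; deficit = 169/22

Write each e_j = u_j / sqrt(<u_j, u_j>) where u_j is the displayed integer vector. Then <v, e_j> = <v, u_j> / sqrt(<u_j, u_j>), so |<v, e_j>|^2 = <v, u_j>^2 / <u_j, u_j>.
Coefficients: <v, e_1> = -3/sqrt(6), <v, e_2> = -21/sqrt(174), <v, e_3> = 324/sqrt(10208).
Square and sum: Σ |<v, e_j>|^2 = 315/22.
Compute ||v||^2 = v·v = 22.
Deficit = 22 − 315/22 = 169/22 ≥ 0, confirming Bessel's inequality. (The deficit equals ||v − Σ <v,e_j> e_j||^2, the squared distance from v to span{e_j}.)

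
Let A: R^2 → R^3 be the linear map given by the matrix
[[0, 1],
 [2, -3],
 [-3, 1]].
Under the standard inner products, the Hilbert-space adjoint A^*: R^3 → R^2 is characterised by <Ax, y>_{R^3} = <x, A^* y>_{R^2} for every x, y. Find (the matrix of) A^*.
A^* = A^T =
[[0, 2, -3],
 [1, -3, 1]]

For real matrices with standard dot products, the defining identity <Ax, y> = <x, A^* y> gives (Ax)^T y = x^T (A^*) y, i.e. x^T A^T y = x^T (A^*) y. Since this holds for all x, y, we must have A^* = A^T. Therefore
A^* =
[[0, 2, -3],
 [1, -3, 1]].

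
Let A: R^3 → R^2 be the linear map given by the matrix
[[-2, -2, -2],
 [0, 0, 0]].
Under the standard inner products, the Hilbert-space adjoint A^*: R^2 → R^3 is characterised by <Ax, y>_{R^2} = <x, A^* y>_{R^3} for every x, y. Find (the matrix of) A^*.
A^* = A^T =
[[-2, 0],
 [-2, 0],
 [-2, 0]]

For real matrices with standard dot products, the defining identity <Ax, y> = <x, A^* y> gives (Ax)^T y = x^T (A^*) y, i.e. x^T A^T y = x^T (A^*) y. Since this holds for all x, y, we must have A^* = A^T. Therefore
A^* =
[[-2, 0],
 [-2, 0],
 [-2, 0]].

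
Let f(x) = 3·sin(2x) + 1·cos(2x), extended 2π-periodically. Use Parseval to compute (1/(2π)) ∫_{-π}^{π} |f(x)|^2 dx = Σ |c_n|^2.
Σ |c_n|^2 = 5

Expand |f|^2 and use orthogonality of {sin(nx), cos(mx)} on [-π, π]:
  ∫_{-π}^{π} sin(nx)^2 dx = π, ∫ cos(mx)^2 dx = π, and cross terms integrate to 0.
So ∫_{-π}^{π} f(x)^2 dx = 3^2 · π + 1^2 · π = (9 + 1)π.
Divide by 2π: (9 + 1)/2 = 5.
By Parseval, this equals Σ |c_n|^2.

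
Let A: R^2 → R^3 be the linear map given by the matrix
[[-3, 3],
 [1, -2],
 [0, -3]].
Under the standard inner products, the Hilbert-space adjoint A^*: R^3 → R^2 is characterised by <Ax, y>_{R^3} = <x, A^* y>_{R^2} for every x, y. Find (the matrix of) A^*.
A^* = A^T =
[[-3, 1, 0],
 [3, -2, -3]]

For real matrices with standard dot products, the defining identity <Ax, y> = <x, A^* y> gives (Ax)^T y = x^T (A^*) y, i.e. x^T A^T y = x^T (A^*) y. Since this holds for all x, y, we must have A^* = A^T. Therefore
A^* =
[[-3, 1, 0],
 [3, -2, -3]].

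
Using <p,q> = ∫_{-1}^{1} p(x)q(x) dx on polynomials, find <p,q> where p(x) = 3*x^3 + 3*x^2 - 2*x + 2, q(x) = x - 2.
<p,q> = -182/15

Expand the product: p(x)·q(x) = 3*x^4 - 3*x^3 - 8*x^2 + 6*x - 4.
∫_{-1}^{1} of each monomial x^k gives [2/(k+1) if k even, 0 if k odd]. Integrating term-by-term (or equivalently evaluating the antiderivative F(x) = 3*x^5/5 - 3*x^4/4 - 8*x^3/3 + 3*x^2 - 4*x at the endpoints):
  F(1) − F(−1) = -229/60 − (499/60) = -182/15.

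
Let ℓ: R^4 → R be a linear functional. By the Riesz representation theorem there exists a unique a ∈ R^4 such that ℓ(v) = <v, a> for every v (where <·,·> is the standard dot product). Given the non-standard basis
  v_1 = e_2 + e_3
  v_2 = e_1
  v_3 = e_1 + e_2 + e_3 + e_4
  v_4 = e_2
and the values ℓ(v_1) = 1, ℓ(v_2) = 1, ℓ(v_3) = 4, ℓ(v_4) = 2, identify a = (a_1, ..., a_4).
a = (1, 2, -1, 2)

Write a = (a_1, ..., a_4) in the standard basis. For each basis vector v_i, ℓ(v_i) = <v_i, a> is a linear equation in the a_j's. Collect the n equations into a matrix system V a = ℓ, where row i of V is v_i (expressed in the standard basis). Since V is invertible (lower-triangular with 1s on the diagonal, up to permutation), solve by back-substitution:
  V =
[[0, 1, 1, 0],
 [1, 0, 0, 0],
 [1, 1, 1, 1],
 [0, 1, 0, 0]]
  V a = (1, 1, 4, 2)
Solving gives a = (1, 2, -1, 2).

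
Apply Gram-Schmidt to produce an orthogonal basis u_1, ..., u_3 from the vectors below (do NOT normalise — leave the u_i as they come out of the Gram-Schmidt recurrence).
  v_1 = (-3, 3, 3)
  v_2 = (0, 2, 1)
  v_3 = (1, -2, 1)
Orthogonal basis:
  u_1 = (-3, 3, 3)
  u_2 = (1, 1, 0)
  u_3 = (5/6, -5/6, 5/3)

Apply the Gram-Schmidt recurrence
  u_1 = v_1
  u_i = v_i − Σ_{j<i} ((v_i · u_j) / (u_j · u_j)) · u_j.

Step by step this gives:
  u_1 = (-3, 3, 3)
  u_2 = (1, 1, 0)
  u_3 = (5/6, -5/6, 5/3)

Orthogonality check:
  u_2 · u_1 = 0 (should be 0)
  u_3 · u_1 = 0 (should be 0)
  u_3 · u_2 = 0 (should be 0)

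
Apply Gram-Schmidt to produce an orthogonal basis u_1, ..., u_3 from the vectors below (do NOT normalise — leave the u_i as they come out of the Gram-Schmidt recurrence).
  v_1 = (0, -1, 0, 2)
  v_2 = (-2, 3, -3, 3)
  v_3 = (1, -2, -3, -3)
Orthogonal basis:
  u_1 = (0, -1, 0, 2)
  u_2 = (-2, 18/5, -3, 9/5)
  u_3 = (45/73, -154/73, -261/73, -77/73)

Apply the Gram-Schmidt recurrence
  u_1 = v_1
  u_i = v_i − Σ_{j<i} ((v_i · u_j) / (u_j · u_j)) · u_j.

Step by step this gives:
  u_1 = (0, -1, 0, 2)
  u_2 = (-2, 18/5, -3, 9/5)
  u_3 = (45/73, -154/73, -261/73, -77/73)

Orthogonality check:
  u_2 · u_1 = 0 (should be 0)
  u_3 · u_1 = 0 (should be 0)
  u_3 · u_2 = 0 (should be 0)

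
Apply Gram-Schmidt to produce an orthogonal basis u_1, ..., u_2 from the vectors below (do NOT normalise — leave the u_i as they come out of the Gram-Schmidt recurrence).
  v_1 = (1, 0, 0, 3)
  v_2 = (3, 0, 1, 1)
Orthogonal basis:
  u_1 = (1, 0, 0, 3)
  u_2 = (12/5, 0, 1, -4/5)

Apply the Gram-Schmidt recurrence
  u_1 = v_1
  u_i = v_i − Σ_{j<i} ((v_i · u_j) / (u_j · u_j)) · u_j.

Step by step this gives:
  u_1 = (1, 0, 0, 3)
  u_2 = (12/5, 0, 1, -4/5)

Orthogonality check:
  u_2 · u_1 = 0 (should be 0)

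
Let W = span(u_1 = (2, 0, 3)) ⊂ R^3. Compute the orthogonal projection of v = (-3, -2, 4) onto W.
proj_W(v) = (12/13, 0, 18/13)

Set up U = [u_1 | ... | u_1] ∈ R^(3×1). The projector onto W = col(U) is P = U (U^T U)^(-1) U^T.
Compute U^T U =
  [13],
and U^T v = (6).
Solve U^T U · c = U^T v for the coefficients: c = (6/13). The projection is proj_W(v) = U c.
Check: (v - proj_W(v)) · u_1 = 0  (should be 0).
Result: proj_W(v) = (12/13, 0, 18/13).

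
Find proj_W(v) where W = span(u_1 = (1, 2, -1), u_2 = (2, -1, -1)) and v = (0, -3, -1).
proj_W(v) = (24/35, -97/35, 1/7)

Set up U = [u_1 | ... | u_2] ∈ R^(3×2). The projector onto W = col(U) is P = U (U^T U)^(-1) U^T.
Compute U^T U =
  [6, 1]
  [1, 6],
and U^T v = (-5, 4).
Solve U^T U · c = U^T v for the coefficients: c = (-34/35, 29/35). The projection is proj_W(v) = U c.
Check: (v - proj_W(v)) · u_1 = 0  (should be 0).
Check: (v - proj_W(v)) · u_2 = 0  (should be 0).
Result: proj_W(v) = (24/35, -97/35, 1/7).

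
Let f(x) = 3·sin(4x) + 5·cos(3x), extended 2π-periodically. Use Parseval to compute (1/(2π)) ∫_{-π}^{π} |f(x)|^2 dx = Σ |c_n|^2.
Σ |c_n|^2 = 17

Expand |f|^2 and use orthogonality of {sin(nx), cos(mx)} on [-π, π]:
  ∫_{-π}^{π} sin(nx)^2 dx = π, ∫ cos(mx)^2 dx = π, and cross terms integrate to 0.
So ∫_{-π}^{π} f(x)^2 dx = 3^2 · π + 5^2 · π = (9 + 25)π.
Divide by 2π: (9 + 25)/2 = 17.
By Parseval, this equals Σ |c_n|^2.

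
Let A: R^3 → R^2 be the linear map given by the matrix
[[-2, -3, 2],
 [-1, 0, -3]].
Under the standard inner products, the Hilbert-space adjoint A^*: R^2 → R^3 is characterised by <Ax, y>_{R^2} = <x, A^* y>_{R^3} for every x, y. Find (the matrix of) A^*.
A^* = A^T =
[[-2, -1],
 [-3, 0],
 [2, -3]]

For real matrices with standard dot products, the defining identity <Ax, y> = <x, A^* y> gives (Ax)^T y = x^T (A^*) y, i.e. x^T A^T y = x^T (A^*) y. Since this holds for all x, y, we must have A^* = A^T. Therefore
A^* =
[[-2, -1],
 [-3, 0],
 [2, -3]].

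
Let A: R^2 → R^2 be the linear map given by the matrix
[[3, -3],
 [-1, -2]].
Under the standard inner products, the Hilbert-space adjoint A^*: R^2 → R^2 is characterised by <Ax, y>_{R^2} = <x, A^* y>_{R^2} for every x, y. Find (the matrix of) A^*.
A^* = A^T =
[[3, -1],
 [-3, -2]]

For real matrices with standard dot products, the defining identity <Ax, y> = <x, A^* y> gives (Ax)^T y = x^T (A^*) y, i.e. x^T A^T y = x^T (A^*) y. Since this holds for all x, y, we must have A^* = A^T. Therefore
A^* =
[[3, -1],
 [-3, -2]].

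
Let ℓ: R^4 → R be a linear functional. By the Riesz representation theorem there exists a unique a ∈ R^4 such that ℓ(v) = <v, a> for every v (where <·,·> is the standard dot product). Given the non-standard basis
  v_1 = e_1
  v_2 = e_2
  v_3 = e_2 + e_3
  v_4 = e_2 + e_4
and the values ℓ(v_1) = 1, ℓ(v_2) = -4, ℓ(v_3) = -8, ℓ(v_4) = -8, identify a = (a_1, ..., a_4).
a = (1, -4, -4, -4)

Write a = (a_1, ..., a_4) in the standard basis. For each basis vector v_i, ℓ(v_i) = <v_i, a> is a linear equation in the a_j's. Collect the n equations into a matrix system V a = ℓ, where row i of V is v_i (expressed in the standard basis). Since V is invertible (lower-triangular with 1s on the diagonal, up to permutation), solve by back-substitution:
  V =
[[1, 0, 0, 0],
 [0, 1, 0, 0],
 [0, 1, 1, 0],
 [0, 1, 0, 1]]
  V a = (1, -4, -8, -8)
Solving gives a = (1, -4, -4, -4).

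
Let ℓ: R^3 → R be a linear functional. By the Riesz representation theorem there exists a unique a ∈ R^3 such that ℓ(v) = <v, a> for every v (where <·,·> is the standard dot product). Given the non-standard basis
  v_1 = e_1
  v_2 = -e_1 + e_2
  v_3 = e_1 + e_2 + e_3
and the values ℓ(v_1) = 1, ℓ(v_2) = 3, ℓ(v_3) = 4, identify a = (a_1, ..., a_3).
a = (1, 4, -1)

Write a = (a_1, ..., a_3) in the standard basis. For each basis vector v_i, ℓ(v_i) = <v_i, a> is a linear equation in the a_j's. Collect the n equations into a matrix system V a = ℓ, where row i of V is v_i (expressed in the standard basis). Since V is invertible (lower-triangular with 1s on the diagonal, up to permutation), solve by back-substitution:
  V =
[[1, 0, 0],
 [-1, 1, 0],
 [1, 1, 1]]
  V a = (1, 3, 4)
Solving gives a = (1, 4, -1).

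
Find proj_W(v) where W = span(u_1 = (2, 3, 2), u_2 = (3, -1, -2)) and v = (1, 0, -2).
proj_W(v) = (103/79, -60/79, -92/79)

Set up U = [u_1 | ... | u_2] ∈ R^(3×2). The projector onto W = col(U) is P = U (U^T U)^(-1) U^T.
Compute U^T U =
  [17, -1]
  [-1, 14],
and U^T v = (-2, 7).
Solve U^T U · c = U^T v for the coefficients: c = (-7/79, 39/79). The projection is proj_W(v) = U c.
Check: (v - proj_W(v)) · u_1 = 0  (should be 0).
Check: (v - proj_W(v)) · u_2 = 0  (should be 0).
Result: proj_W(v) = (103/79, -60/79, -92/79).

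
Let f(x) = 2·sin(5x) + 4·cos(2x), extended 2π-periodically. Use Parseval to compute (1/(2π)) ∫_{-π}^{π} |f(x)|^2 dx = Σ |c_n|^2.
Σ |c_n|^2 = 10

Expand |f|^2 and use orthogonality of {sin(nx), cos(mx)} on [-π, π]:
  ∫_{-π}^{π} sin(nx)^2 dx = π, ∫ cos(mx)^2 dx = π, and cross terms integrate to 0.
So ∫_{-π}^{π} f(x)^2 dx = 2^2 · π + 4^2 · π = (4 + 16)π.
Divide by 2π: (4 + 16)/2 = 10.
By Parseval, this equals Σ |c_n|^2.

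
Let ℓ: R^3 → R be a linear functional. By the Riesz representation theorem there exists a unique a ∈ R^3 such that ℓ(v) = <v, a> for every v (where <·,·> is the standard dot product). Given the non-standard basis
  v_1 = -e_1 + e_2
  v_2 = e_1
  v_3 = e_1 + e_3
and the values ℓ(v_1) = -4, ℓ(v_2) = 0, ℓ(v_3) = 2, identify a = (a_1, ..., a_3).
a = (0, -4, 2)

Write a = (a_1, ..., a_3) in the standard basis. For each basis vector v_i, ℓ(v_i) = <v_i, a> is a linear equation in the a_j's. Collect the n equations into a matrix system V a = ℓ, where row i of V is v_i (expressed in the standard basis). Since V is invertible (lower-triangular with 1s on the diagonal, up to permutation), solve by back-substitution:
  V =
[[-1, 1, 0],
 [1, 0, 0],
 [1, 0, 1]]
  V a = (-4, 0, 2)
Solving gives a = (0, -4, 2).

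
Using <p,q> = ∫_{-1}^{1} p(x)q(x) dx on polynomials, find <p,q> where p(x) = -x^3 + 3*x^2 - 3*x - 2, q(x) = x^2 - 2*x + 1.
<p,q> = 8/3

Expand the product: p(x)·q(x) = -x^5 + 5*x^4 - 10*x^3 + 7*x^2 + x - 2.
∫_{-1}^{1} of each monomial x^k gives [2/(k+1) if k even, 0 if k odd]. Integrating term-by-term (or equivalently evaluating the antiderivative F(x) = -x^6/6 + x^5 - 5*x^4/2 + 7*x^3/3 + x^2/2 - 2*x at the endpoints):
  F(1) − F(−1) = -5/6 − (-7/2) = 8/3.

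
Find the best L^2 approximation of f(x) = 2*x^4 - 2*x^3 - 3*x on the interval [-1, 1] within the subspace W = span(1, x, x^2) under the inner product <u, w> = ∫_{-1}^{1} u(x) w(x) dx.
g(x) = 12*x^2/7 - 21*x/5 - 6/35

The best approximation g ∈ W is the orthogonal projection of f onto W. Writing g = a_0 + a_1 x + a_2 x^2, the coefficients solve the normal equations G · a = b where
  G_{ij} = <φ_i, φ_j> and b_i = <f, φ_i>, with φ_0 = 1, φ_1 = x, φ_2 = x^2.
G =
  [2, 0, 2/3]
  [0, 2/3, 0]
  [2/3, 0, 2/5],
b = (4/5, -14/5, 4/7).
Solving gives a_0 = -6/35, a_1 = -21/5, a_2 = 12/7, so
  g(x) = 12*x^2/7 - 21*x/5 - 6/35.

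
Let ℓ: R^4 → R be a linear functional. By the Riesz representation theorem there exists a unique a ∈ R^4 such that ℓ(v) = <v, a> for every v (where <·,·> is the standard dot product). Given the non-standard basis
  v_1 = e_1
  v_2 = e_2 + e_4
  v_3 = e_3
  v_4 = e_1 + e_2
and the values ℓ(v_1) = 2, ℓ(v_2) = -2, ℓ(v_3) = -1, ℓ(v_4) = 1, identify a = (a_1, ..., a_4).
a = (2, -1, -1, -1)

Write a = (a_1, ..., a_4) in the standard basis. For each basis vector v_i, ℓ(v_i) = <v_i, a> is a linear equation in the a_j's. Collect the n equations into a matrix system V a = ℓ, where row i of V is v_i (expressed in the standard basis). Since V is invertible (lower-triangular with 1s on the diagonal, up to permutation), solve by back-substitution:
  V =
[[1, 0, 0, 0],
 [0, 1, 0, 1],
 [0, 0, 1, 0],
 [1, 1, 0, 0]]
  V a = (2, -2, -1, 1)
Solving gives a = (2, -1, -1, -1).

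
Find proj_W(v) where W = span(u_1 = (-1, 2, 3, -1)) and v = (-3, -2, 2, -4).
proj_W(v) = (-3/5, 6/5, 9/5, -3/5)

Set up U = [u_1 | ... | u_1] ∈ R^(4×1). The projector onto W = col(U) is P = U (U^T U)^(-1) U^T.
Compute U^T U =
  [15],
and U^T v = (9).
Solve U^T U · c = U^T v for the coefficients: c = (3/5). The projection is proj_W(v) = U c.
Check: (v - proj_W(v)) · u_1 = 0  (should be 0).
Result: proj_W(v) = (-3/5, 6/5, 9/5, -3/5).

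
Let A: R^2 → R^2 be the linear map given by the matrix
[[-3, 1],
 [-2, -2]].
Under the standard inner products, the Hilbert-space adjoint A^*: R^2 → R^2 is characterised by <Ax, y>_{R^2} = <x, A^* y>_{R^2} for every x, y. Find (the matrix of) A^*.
A^* = A^T =
[[-3, -2],
 [1, -2]]

For real matrices with standard dot products, the defining identity <Ax, y> = <x, A^* y> gives (Ax)^T y = x^T (A^*) y, i.e. x^T A^T y = x^T (A^*) y. Since this holds for all x, y, we must have A^* = A^T. Therefore
A^* =
[[-3, -2],
 [1, -2]].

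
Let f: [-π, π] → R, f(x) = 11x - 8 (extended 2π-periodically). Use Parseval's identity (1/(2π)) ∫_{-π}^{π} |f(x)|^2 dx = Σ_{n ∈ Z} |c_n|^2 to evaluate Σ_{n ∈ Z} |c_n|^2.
Σ |c_n|^2 = 121π^2/3 + 64

Expand and integrate term by term over [-π, π]:
  ∫ (11x)^2 dx = 121·(2π^3/3); ∫ 2·11·(-8)·x dx = 0 (odd integrand); ∫ (-8)^2 dx = 64·2π.
So (1/(2π)) ∫_{-π}^{π} (11x - 8)^2 dx = 121π^2/3 + 64 = 121π^2/3 + 64.
Parseval ⇒ Σ |c_n|^2 = 121π^2/3 + 64.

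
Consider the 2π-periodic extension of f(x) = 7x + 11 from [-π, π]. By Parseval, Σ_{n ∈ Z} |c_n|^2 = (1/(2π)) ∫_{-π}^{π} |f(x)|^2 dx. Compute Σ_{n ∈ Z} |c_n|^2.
Σ |c_n|^2 = 49π^2/3 + 121

Expand and integrate term by term over [-π, π]:
  ∫ (7x)^2 dx = 49·(2π^3/3); ∫ 2·7·(11)·x dx = 0 (odd integrand); ∫ 11^2 dx = 121·2π.
So (1/(2π)) ∫_{-π}^{π} (7x + 11)^2 dx = 49π^2/3 + 121 = 49π^2/3 + 121.
Parseval ⇒ Σ |c_n|^2 = 49π^2/3 + 121.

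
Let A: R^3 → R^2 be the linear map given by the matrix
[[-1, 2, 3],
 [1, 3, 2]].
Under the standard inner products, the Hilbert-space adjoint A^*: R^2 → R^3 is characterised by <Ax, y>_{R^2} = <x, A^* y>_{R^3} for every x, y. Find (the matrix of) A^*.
A^* = A^T =
[[-1, 1],
 [2, 3],
 [3, 2]]

For real matrices with standard dot products, the defining identity <Ax, y> = <x, A^* y> gives (Ax)^T y = x^T (A^*) y, i.e. x^T A^T y = x^T (A^*) y. Since this holds for all x, y, we must have A^* = A^T. Therefore
A^* =
[[-1, 1],
 [2, 3],
 [3, 2]].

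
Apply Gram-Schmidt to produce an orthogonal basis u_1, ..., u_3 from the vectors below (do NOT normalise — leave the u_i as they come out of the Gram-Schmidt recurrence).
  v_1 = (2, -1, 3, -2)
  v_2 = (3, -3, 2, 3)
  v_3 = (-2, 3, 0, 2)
Orthogonal basis:
  u_1 = (2, -1, 3, -2)
  u_2 = (2, -5/2, 1/2, 4)
  u_3 = (-245/477, 982/477, 302/159, 623/477)

Apply the Gram-Schmidt recurrence
  u_1 = v_1
  u_i = v_i − Σ_{j<i} ((v_i · u_j) / (u_j · u_j)) · u_j.

Step by step this gives:
  u_1 = (2, -1, 3, -2)
  u_2 = (2, -5/2, 1/2, 4)
  u_3 = (-245/477, 982/477, 302/159, 623/477)

Orthogonality check:
  u_2 · u_1 = 0 (should be 0)
  u_3 · u_1 = 0 (should be 0)
  u_3 · u_2 = 0 (should be 0)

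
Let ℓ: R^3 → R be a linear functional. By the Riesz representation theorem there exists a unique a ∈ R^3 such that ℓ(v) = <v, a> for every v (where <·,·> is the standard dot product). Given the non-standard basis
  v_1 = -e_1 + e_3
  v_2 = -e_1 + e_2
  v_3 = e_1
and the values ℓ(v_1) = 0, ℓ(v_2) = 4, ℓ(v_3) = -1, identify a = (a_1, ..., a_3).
a = (-1, 3, -1)

Write a = (a_1, ..., a_3) in the standard basis. For each basis vector v_i, ℓ(v_i) = <v_i, a> is a linear equation in the a_j's. Collect the n equations into a matrix system V a = ℓ, where row i of V is v_i (expressed in the standard basis). Since V is invertible (lower-triangular with 1s on the diagonal, up to permutation), solve by back-substitution:
  V =
[[-1, 0, 1],
 [-1, 1, 0],
 [1, 0, 0]]
  V a = (0, 4, -1)
Solving gives a = (-1, 3, -1).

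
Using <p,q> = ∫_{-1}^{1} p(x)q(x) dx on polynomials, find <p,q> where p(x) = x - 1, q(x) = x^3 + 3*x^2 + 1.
<p,q> = -18/5

Expand the product: p(x)·q(x) = x^4 + 2*x^3 - 3*x^2 + x - 1.
∫_{-1}^{1} of each monomial x^k gives [2/(k+1) if k even, 0 if k odd]. Integrating term-by-term (or equivalently evaluating the antiderivative F(x) = x^5/5 + x^4/2 - x^3 + x^2/2 - x at the endpoints):
  F(1) − F(−1) = -4/5 − (14/5) = -18/5.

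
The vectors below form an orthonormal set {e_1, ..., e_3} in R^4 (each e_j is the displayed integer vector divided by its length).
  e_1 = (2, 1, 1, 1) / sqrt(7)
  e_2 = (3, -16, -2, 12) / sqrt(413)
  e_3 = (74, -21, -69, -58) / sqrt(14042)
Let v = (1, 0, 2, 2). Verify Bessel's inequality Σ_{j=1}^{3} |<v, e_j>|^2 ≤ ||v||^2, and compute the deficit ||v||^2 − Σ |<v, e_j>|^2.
Σ |<v, e_j>|^2 = 1039/119; ||v||^2 = 9; deficit = 32/119

Write each e_j = u_j / sqrt(<u_j, u_j>) where u_j is the displayed integer vector. Then <v, e_j> = <v, u_j> / sqrt(<u_j, u_j>), so |<v, e_j>|^2 = <v, u_j>^2 / <u_j, u_j>.
Coefficients: <v, e_1> = 6/sqrt(7), <v, e_2> = 23/sqrt(413), <v, e_3> = -180/sqrt(14042).
Square and sum: Σ |<v, e_j>|^2 = 1039/119.
Compute ||v||^2 = v·v = 9.
Deficit = 9 − 1039/119 = 32/119 ≥ 0, confirming Bessel's inequality. (The deficit equals ||v − Σ <v,e_j> e_j||^2, the squared distance from v to span{e_j}.)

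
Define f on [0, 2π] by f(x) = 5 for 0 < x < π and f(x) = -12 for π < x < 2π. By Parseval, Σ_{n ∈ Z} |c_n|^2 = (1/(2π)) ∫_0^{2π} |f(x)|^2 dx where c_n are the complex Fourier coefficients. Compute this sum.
Σ |c_n|^2 = 169/2

Parseval equates the L^2 energy of f (normalised by 1/(2π)) with the ℓ^2 sum of its Fourier coefficients: (1/(2π)) ∫_0^{2π} |f|^2 = Σ |c_n|^2.
Compute the left side: (1/(2π)) [∫_0^π 5^2 dx + ∫_π^{2π} (-12)^2 dx] = (1/(2π)) · (25π + 144π) = (25 + 144)/2 = 169/2.
So Σ_{n ∈ Z} |c_n|^2 = 169/2.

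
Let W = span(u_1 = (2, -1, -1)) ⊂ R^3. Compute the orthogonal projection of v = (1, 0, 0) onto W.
proj_W(v) = (2/3, -1/3, -1/3)

Set up U = [u_1 | ... | u_1] ∈ R^(3×1). The projector onto W = col(U) is P = U (U^T U)^(-1) U^T.
Compute U^T U =
  [6],
and U^T v = (2).
Solve U^T U · c = U^T v for the coefficients: c = (1/3). The projection is proj_W(v) = U c.
Check: (v - proj_W(v)) · u_1 = 0  (should be 0).
Result: proj_W(v) = (2/3, -1/3, -1/3).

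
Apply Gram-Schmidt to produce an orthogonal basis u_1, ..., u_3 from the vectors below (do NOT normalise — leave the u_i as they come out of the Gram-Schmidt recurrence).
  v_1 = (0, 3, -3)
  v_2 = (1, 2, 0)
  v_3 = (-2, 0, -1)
Orthogonal basis:
  u_1 = (0, 3, -3)
  u_2 = (1, 1, 1)
  u_3 = (-1, 1/2, 1/2)

Apply the Gram-Schmidt recurrence
  u_1 = v_1
  u_i = v_i − Σ_{j<i} ((v_i · u_j) / (u_j · u_j)) · u_j.

Step by step this gives:
  u_1 = (0, 3, -3)
  u_2 = (1, 1, 1)
  u_3 = (-1, 1/2, 1/2)

Orthogonality check:
  u_2 · u_1 = 0 (should be 0)
  u_3 · u_1 = 0 (should be 0)
  u_3 · u_2 = 0 (should be 0)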